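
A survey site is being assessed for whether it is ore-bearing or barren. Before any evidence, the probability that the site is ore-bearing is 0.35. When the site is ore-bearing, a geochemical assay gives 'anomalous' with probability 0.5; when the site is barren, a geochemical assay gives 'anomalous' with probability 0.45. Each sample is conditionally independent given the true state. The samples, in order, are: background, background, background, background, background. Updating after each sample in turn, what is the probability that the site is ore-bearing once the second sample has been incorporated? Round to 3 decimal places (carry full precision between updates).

After 'background': P(ore) = 0.5·0.3500 / (0.5·0.3500 + 0.55·0.6500) ≈ 0.3286
After 'background': P(ore) = 0.5·0.3286 / (0.5·0.3286 + 0.55·0.6714) ≈ 0.3080

0.308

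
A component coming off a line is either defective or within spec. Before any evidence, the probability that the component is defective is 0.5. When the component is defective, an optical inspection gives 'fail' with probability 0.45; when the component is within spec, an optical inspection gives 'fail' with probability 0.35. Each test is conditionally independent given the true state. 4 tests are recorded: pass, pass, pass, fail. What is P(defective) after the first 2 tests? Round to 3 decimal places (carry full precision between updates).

After 'pass': P(defective) = 0.55·0.5000 / (0.55·0.5000 + 0.65·0.5000) ≈ 0.4583
After 'pass': P(defective) = 0.55·0.4583 / (0.55·0.4583 + 0.65·0.5417) ≈ 0.4172

0.417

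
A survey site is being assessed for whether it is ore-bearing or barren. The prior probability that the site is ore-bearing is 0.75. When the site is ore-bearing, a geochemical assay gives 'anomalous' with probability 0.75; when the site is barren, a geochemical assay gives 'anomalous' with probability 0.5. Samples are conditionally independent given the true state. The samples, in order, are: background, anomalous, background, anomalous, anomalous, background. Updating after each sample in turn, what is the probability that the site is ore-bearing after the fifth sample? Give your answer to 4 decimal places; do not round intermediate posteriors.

0.7168

Each posterior becomes the prior for the next update.
After 'background': P(ore) = 0.25·0.7500 / (0.25·0.7500 + 0.5·0.2500) ≈ 0.6000
After 'anomalous': P(ore) = 0.75·0.6000 / (0.75·0.6000 + 0.5·0.4000) ≈ 0.6923
After 'background': P(ore) = 0.25·0.6923 / (0.25·0.6923 + 0.5·0.3077) ≈ 0.5294
After 'anomalous': P(ore) = 0.75·0.5294 / (0.75·0.5294 + 0.5·0.4706) ≈ 0.6279
After 'anomalous': P(ore) = 0.75·0.6279 / (0.75·0.6279 + 0.5·0.3721) ≈ 0.7168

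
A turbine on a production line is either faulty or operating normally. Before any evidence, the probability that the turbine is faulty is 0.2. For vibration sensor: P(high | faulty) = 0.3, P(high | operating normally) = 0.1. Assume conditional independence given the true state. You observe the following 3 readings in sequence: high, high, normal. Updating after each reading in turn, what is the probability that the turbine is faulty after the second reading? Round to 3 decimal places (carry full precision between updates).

0.692

After 'high': P(faulty) = 0.3·0.2000 / (0.3·0.2000 + 0.1·0.8000) ≈ 0.4286
After 'high': P(faulty) = 0.3·0.4286 / (0.3·0.4286 + 0.1·0.5714) ≈ 0.6923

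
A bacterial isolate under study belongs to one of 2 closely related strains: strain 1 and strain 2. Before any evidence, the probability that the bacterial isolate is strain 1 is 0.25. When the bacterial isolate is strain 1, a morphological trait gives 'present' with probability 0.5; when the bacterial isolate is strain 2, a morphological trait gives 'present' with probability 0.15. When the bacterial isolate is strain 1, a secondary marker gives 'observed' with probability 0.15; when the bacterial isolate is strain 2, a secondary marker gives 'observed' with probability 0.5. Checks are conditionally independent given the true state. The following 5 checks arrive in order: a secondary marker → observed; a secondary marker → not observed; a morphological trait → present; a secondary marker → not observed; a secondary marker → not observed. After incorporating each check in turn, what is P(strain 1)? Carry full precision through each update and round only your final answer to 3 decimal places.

Each posterior becomes the prior for the next update.
After a secondary marker='observed': P(strain 1) = 0.15·0.2500 / (0.15·0.2500 + 0.5·0.7500) ≈ 0.0909
After a secondary marker='not observed': P(strain 1) = 0.85·0.0909 / (0.85·0.0909 + 0.5·0.9091) ≈ 0.1453
After a morphological trait='present': P(strain 1) = 0.5·0.1453 / (0.5·0.1453 + 0.15·0.8547) ≈ 0.3617
After a secondary marker='not observed': P(strain 1) = 0.85·0.3617 / (0.85·0.3617 + 0.5·0.6383) ≈ 0.4907
After a secondary marker='not observed': P(strain 1) = 0.85·0.4907 / (0.85·0.4907 + 0.5·0.5093) ≈ 0.6209

0.621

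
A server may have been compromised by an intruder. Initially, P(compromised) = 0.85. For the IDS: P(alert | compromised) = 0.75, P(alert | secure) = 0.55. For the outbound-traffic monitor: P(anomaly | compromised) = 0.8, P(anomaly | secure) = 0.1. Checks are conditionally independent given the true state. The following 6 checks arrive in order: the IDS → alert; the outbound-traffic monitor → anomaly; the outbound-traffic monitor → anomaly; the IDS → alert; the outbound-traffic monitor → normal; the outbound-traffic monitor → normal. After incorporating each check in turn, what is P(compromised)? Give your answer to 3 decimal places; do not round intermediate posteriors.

0.971

After the IDS='alert': P(compromised) = 0.75·0.8500 / (0.75·0.8500 + 0.55·0.1500) ≈ 0.8854
After the outbound-traffic monitor='anomaly': P(compromised) = 0.8·0.8854 / (0.8·0.8854 + 0.1·0.1146) ≈ 0.9841
After the outbound-traffic monitor='anomaly': P(compromised) = 0.8·0.9841 / (0.8·0.9841 + 0.1·0.0159) ≈ 0.9980
After the IDS='alert': P(compromised) = 0.75·0.9980 / (0.75·0.9980 + 0.55·0.0020) ≈ 0.9985
After the outbound-traffic monitor='normal': P(compromised) = 0.2·0.9985 / (0.2·0.9985 + 0.9·0.0015) ≈ 0.9934
After the outbound-traffic monitor='normal': P(compromised) = 0.2·0.9934 / (0.2·0.9934 + 0.9·0.0066) ≈ 0.9708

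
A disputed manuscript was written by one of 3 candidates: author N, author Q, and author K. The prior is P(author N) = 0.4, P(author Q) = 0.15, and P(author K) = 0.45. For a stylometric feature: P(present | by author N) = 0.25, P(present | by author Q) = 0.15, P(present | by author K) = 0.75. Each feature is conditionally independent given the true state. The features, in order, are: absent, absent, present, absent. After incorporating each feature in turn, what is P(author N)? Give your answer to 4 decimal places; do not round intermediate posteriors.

0.6885

Apply Bayes' rule sequentially, carrying P(author N) forward.
After 'absent': normaliser = 0.75·0.4000 + 0.85·0.1500 + 0.25·0.4500; P(author N) ≈ 0.5556, P(author Q) ≈ 0.2361, P(author K) ≈ 0.2083
After 'absent': normaliser = 0.75·0.5556 + 0.85·0.2361 + 0.25·0.2083; P(author N) ≈ 0.6224, P(author Q) ≈ 0.2998, P(author K) ≈ 0.0778
After 'present': normaliser = 0.25·0.6224 + 0.15·0.2998 + 0.75·0.0778; P(author N) ≈ 0.6010, P(author Q) ≈ 0.1737, P(author K) ≈ 0.2254
After 'absent': normaliser = 0.75·0.6010 + 0.85·0.1737 + 0.25·0.2254; P(author N) ≈ 0.6885, P(author Q) ≈ 0.2255, P(author K) ≈ 0.0861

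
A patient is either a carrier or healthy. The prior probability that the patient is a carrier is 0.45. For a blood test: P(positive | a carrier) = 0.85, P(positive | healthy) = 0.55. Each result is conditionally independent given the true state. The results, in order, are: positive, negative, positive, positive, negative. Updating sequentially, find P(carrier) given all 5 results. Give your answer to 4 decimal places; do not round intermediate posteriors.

0.2513

After 'positive': P(carrier) = 0.85·0.4500 / (0.85·0.4500 + 0.55·0.5500) ≈ 0.5584
After 'negative': P(carrier) = 0.15·0.5584 / (0.15·0.5584 + 0.45·0.4416) ≈ 0.2965
After 'positive': P(carrier) = 0.85·0.2965 / (0.85·0.2965 + 0.55·0.7035) ≈ 0.3944
After 'positive': P(carrier) = 0.85·0.3944 / (0.85·0.3944 + 0.55·0.6056) ≈ 0.5017
After 'negative': P(carrier) = 0.15·0.5017 / (0.15·0.5017 + 0.45·0.4983) ≈ 0.2513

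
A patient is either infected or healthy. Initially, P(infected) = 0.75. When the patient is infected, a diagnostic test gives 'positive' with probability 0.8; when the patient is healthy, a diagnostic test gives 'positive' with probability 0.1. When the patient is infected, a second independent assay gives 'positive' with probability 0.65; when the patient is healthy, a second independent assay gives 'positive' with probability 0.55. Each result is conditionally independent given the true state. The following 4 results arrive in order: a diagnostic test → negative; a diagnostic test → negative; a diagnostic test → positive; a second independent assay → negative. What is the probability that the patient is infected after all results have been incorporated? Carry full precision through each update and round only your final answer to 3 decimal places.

After a diagnostic test='negative': P(infected) = 0.2·0.7500 / (0.2·0.7500 + 0.9·0.2500) ≈ 0.4000
After a diagnostic test='negative': P(infected) = 0.2·0.4000 / (0.2·0.4000 + 0.9·0.6000) ≈ 0.1290
After a diagnostic test='positive': P(infected) = 0.8·0.1290 / (0.8·0.1290 + 0.1·0.8710) ≈ 0.5424
After a second independent assay='negative': P(infected) = 0.35·0.5424 / (0.35·0.5424 + 0.45·0.4576) ≈ 0.4797

0.480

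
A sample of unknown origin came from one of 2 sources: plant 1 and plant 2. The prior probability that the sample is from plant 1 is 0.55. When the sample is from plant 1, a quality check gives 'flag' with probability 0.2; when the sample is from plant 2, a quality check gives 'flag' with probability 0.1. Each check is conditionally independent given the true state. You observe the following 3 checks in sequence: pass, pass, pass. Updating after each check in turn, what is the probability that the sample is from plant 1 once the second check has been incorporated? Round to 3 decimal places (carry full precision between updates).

0.491

After 'pass': P(plant 1) = 0.8·0.5500 / (0.8·0.5500 + 0.9·0.4500) ≈ 0.5207
After 'pass': P(plant 1) = 0.8·0.5207 / (0.8·0.5207 + 0.9·0.4793) ≈ 0.4913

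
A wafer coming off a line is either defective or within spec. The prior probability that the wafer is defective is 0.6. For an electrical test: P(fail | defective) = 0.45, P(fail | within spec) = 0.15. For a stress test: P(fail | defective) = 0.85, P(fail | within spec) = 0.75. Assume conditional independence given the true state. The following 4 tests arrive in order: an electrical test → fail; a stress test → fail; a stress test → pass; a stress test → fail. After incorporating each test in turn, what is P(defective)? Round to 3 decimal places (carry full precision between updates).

Apply Bayes' rule sequentially, carrying P(defective) forward.
After an electrical test='fail': P(defective) = 0.45·0.6000 / (0.45·0.6000 + 0.15·0.4000) ≈ 0.8182
After a stress test='fail': P(defective) = 0.85·0.8182 / (0.85·0.8182 + 0.75·0.1818) ≈ 0.8361
After a stress test='pass': P(defective) = 0.15·0.8361 / (0.15·0.8361 + 0.25·0.1639) ≈ 0.7537
After a stress test='fail': P(defective) = 0.85·0.7537 / (0.85·0.7537 + 0.75·0.2463) ≈ 0.7762

0.776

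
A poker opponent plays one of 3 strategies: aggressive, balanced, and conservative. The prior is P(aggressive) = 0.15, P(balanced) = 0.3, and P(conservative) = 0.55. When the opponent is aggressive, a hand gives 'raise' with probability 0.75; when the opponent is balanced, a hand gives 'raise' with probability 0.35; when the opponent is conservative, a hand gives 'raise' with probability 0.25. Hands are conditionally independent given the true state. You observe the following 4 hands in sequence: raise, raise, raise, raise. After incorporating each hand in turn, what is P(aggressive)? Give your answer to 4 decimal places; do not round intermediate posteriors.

After 'raise': normaliser = 0.75·0.1500 + 0.35·0.3000 + 0.25·0.5500; P(aggressive) ≈ 0.3169, P(balanced) ≈ 0.2958, P(conservative) ≈ 0.3873
After 'raise': normaliser = 0.75·0.3169 + 0.35·0.2958 + 0.25·0.3873; P(aggressive) ≈ 0.5426, P(balanced) ≈ 0.2363, P(conservative) ≈ 0.2211
After 'raise': normaliser = 0.75·0.5426 + 0.35·0.2363 + 0.25·0.2211; P(aggressive) ≈ 0.7468, P(balanced) ≈ 0.1518, P(conservative) ≈ 0.1014
After 'raise': normaliser = 0.75·0.7468 + 0.35·0.1518 + 0.25·0.1014; P(aggressive) ≈ 0.8771, P(balanced) ≈ 0.0832, P(conservative) ≈ 0.0397

0.8771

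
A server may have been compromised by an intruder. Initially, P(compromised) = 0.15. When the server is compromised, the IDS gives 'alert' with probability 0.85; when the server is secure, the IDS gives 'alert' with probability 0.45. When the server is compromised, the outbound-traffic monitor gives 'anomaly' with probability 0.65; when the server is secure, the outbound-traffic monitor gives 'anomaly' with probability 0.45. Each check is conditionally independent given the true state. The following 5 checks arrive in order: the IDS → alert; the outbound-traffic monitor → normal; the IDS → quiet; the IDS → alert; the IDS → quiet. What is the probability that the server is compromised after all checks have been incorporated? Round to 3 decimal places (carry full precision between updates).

Each posterior becomes the prior for the next update.
After the IDS='alert': P(compromised) = 0.85·0.1500 / (0.85·0.1500 + 0.45·0.8500) ≈ 0.2500
After the outbound-traffic monitor='normal': P(compromised) = 0.35·0.2500 / (0.35·0.2500 + 0.55·0.7500) ≈ 0.1750
After the IDS='quiet': P(compromised) = 0.15·0.1750 / (0.15·0.1750 + 0.55·0.8250) ≈ 0.0547
After the IDS='alert': P(compromised) = 0.85·0.0547 / (0.85·0.0547 + 0.45·0.9453) ≈ 0.0985
After the IDS='quiet': P(compromised) = 0.15·0.0985 / (0.15·0.0985 + 0.55·0.9015) ≈ 0.0289

0.029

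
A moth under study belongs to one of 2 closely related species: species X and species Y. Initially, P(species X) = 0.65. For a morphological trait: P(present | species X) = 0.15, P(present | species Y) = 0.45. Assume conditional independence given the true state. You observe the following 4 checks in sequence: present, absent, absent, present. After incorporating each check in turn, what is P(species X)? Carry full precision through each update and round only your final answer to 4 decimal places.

After 'present': P(species X) = 0.15·0.6500 / (0.15·0.6500 + 0.45·0.3500) ≈ 0.3824
After 'absent': P(species X) = 0.85·0.3824 / (0.85·0.3824 + 0.55·0.6176) ≈ 0.4889
After 'absent': P(species X) = 0.85·0.4889 / (0.85·0.4889 + 0.55·0.5111) ≈ 0.5965
After 'present': P(species X) = 0.15·0.5965 / (0.15·0.5965 + 0.45·0.4035) ≈ 0.3301

0.3301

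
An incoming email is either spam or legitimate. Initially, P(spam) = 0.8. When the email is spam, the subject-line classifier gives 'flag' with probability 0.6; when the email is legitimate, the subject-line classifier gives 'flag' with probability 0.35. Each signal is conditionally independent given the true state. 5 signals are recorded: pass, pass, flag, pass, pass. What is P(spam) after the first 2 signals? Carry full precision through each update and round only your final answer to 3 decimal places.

0.602

After 'pass': P(spam) = 0.4·0.8000 / (0.4·0.8000 + 0.65·0.2000) ≈ 0.7111
After 'pass': P(spam) = 0.4·0.7111 / (0.4·0.7111 + 0.65·0.2889) ≈ 0.6024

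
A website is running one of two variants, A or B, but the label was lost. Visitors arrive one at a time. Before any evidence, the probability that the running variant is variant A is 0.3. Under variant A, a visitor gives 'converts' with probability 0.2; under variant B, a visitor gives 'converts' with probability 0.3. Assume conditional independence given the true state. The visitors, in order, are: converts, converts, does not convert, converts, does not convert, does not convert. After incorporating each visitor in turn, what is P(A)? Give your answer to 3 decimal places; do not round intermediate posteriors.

0.159

Each posterior becomes the prior for the next update.
After 'converts': P(A) = 0.2·0.3000 / (0.2·0.3000 + 0.3·0.7000) ≈ 0.2222
After 'converts': P(A) = 0.2·0.2222 / (0.2·0.2222 + 0.3·0.7778) ≈ 0.1600
After 'does not convert': P(A) = 0.8·0.1600 / (0.8·0.1600 + 0.7·0.8400) ≈ 0.1788
After 'converts': P(A) = 0.2·0.1788 / (0.2·0.1788 + 0.3·0.8212) ≈ 0.1267
After 'does not convert': P(A) = 0.8·0.1267 / (0.8·0.1267 + 0.7·0.8733) ≈ 0.1423
After 'does not convert': P(A) = 0.8·0.1423 / (0.8·0.1423 + 0.7·0.8577) ≈ 0.1593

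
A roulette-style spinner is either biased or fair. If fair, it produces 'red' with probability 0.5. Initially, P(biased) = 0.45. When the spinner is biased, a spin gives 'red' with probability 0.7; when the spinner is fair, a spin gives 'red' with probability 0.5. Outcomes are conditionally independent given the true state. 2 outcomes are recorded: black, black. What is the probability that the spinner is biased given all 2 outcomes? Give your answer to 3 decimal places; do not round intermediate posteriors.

After 'black': P(biased) = 0.3·0.4500 / (0.3·0.4500 + 0.5·0.5500) ≈ 0.3293
After 'black': P(biased) = 0.3·0.3293 / (0.3·0.3293 + 0.5·0.6707) ≈ 0.2275

0.228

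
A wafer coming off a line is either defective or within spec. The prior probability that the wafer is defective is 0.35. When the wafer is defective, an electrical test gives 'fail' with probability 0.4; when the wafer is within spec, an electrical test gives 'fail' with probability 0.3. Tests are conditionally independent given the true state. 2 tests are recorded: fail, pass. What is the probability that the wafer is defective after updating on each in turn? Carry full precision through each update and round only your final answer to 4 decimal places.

0.3810

After 'fail': P(defective) = 0.4·0.3500 / (0.4·0.3500 + 0.3·0.6500) ≈ 0.4179
After 'pass': P(defective) = 0.6·0.4179 / (0.6·0.4179 + 0.7·0.5821) ≈ 0.3810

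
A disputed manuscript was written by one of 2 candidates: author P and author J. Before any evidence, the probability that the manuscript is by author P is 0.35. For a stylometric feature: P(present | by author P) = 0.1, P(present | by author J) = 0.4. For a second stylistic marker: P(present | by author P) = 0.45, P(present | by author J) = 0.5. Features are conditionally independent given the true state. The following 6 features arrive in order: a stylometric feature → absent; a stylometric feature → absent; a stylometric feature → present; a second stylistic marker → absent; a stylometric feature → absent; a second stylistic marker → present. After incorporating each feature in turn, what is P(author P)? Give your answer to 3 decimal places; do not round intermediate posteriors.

After a stylometric feature='absent': P(author P) = 0.9·0.3500 / (0.9·0.3500 + 0.6·0.6500) ≈ 0.4468
After a stylometric feature='absent': P(author P) = 0.9·0.4468 / (0.9·0.4468 + 0.6·0.5532) ≈ 0.5478
After a stylometric feature='present': P(author P) = 0.1·0.5478 / (0.1·0.5478 + 0.4·0.4522) ≈ 0.2325
After a second stylistic marker='absent': P(author P) = 0.55·0.2325 / (0.55·0.2325 + 0.5·0.7675) ≈ 0.2499
After a stylometric feature='absent': P(author P) = 0.9·0.2499 / (0.9·0.2499 + 0.6·0.7501) ≈ 0.3332
After a second stylistic marker='present': P(author P) = 0.45·0.3332 / (0.45·0.3332 + 0.5·0.6668) ≈ 0.3102

0.310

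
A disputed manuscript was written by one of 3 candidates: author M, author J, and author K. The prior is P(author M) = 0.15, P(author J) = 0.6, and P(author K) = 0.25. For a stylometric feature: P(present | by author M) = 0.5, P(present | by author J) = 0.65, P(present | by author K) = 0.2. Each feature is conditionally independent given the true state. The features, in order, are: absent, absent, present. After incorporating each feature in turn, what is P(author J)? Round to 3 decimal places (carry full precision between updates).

0.485

After 'absent': normaliser = 0.5·0.1500 + 0.35·0.6000 + 0.8·0.2500; P(author M) ≈ 0.1546, P(author J) ≈ 0.4330, P(author K) ≈ 0.4124
After 'absent': normaliser = 0.5·0.1546 + 0.35·0.4330 + 0.8·0.4124; P(author M) ≈ 0.1384, P(author J) ≈ 0.2712, P(author K) ≈ 0.5904
After 'present': normaliser = 0.5·0.1384 + 0.65·0.2712 + 0.2·0.5904; P(author M) ≈ 0.1903, P(author J) ≈ 0.4849, P(author K) ≈ 0.3248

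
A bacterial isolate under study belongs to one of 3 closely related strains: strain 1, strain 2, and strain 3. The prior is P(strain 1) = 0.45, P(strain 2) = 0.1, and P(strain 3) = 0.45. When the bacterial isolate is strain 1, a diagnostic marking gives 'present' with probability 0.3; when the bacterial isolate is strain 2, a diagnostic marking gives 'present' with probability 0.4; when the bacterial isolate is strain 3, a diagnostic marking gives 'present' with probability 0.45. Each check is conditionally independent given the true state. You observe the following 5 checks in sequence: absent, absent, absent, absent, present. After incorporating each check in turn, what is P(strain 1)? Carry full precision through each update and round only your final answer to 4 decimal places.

0.5775

Apply Bayes' rule sequentially, carrying P(strain 1) forward.
After 'absent': normaliser = 0.7·0.4500 + 0.6·0.1000 + 0.55·0.4500; P(strain 1) ≈ 0.5060, P(strain 2) ≈ 0.0964, P(strain 3) ≈ 0.3976
After 'absent': normaliser = 0.7·0.5060 + 0.6·0.0964 + 0.55·0.3976; P(strain 1) ≈ 0.5616, P(strain 2) ≈ 0.0917, P(strain 3) ≈ 0.3467
After 'absent': normaliser = 0.7·0.5616 + 0.6·0.0917 + 0.55·0.3467; P(strain 1) ≈ 0.6154, P(strain 2) ≈ 0.0861, P(strain 3) ≈ 0.2985
After 'absent': normaliser = 0.7·0.6154 + 0.6·0.0861 + 0.55·0.2985; P(strain 1) ≈ 0.6662, P(strain 2) ≈ 0.0799, P(strain 3) ≈ 0.2539
After 'present': normaliser = 0.3·0.6662 + 0.4·0.0799 + 0.45·0.2539; P(strain 1) ≈ 0.5775, P(strain 2) ≈ 0.0924, P(strain 3) ≈ 0.3301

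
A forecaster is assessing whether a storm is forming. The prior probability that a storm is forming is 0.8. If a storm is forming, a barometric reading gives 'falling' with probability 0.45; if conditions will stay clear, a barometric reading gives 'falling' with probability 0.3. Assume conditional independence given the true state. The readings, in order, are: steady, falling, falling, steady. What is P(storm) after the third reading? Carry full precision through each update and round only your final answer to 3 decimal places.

0.876

After 'steady': P(storm) = 0.55·0.8000 / (0.55·0.8000 + 0.7·0.2000) ≈ 0.7586
After 'falling': P(storm) = 0.45·0.7586 / (0.45·0.7586 + 0.3·0.2414) ≈ 0.8250
After 'falling': P(storm) = 0.45·0.8250 / (0.45·0.8250 + 0.3·0.1750) ≈ 0.8761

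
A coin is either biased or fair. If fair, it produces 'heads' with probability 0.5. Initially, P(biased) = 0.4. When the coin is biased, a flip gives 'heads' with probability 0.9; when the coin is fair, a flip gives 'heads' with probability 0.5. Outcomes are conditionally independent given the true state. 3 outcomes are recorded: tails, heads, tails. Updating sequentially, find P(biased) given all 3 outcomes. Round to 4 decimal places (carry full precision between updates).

0.0458

After 'tails': P(biased) = 0.1·0.4000 / (0.1·0.4000 + 0.5·0.6000) ≈ 0.1176
After 'heads': P(biased) = 0.9·0.1176 / (0.9·0.1176 + 0.5·0.8824) ≈ 0.1935
After 'tails': P(biased) = 0.1·0.1935 / (0.1·0.1935 + 0.5·0.8065) ≈ 0.0458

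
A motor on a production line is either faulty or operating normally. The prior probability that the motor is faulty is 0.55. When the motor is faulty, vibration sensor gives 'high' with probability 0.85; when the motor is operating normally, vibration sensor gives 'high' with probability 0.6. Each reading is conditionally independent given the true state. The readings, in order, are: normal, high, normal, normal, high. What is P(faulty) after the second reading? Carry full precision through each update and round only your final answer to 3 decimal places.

After 'normal': P(faulty) = 0.15·0.5500 / (0.15·0.5500 + 0.4·0.4500) ≈ 0.3143
After 'high': P(faulty) = 0.85·0.3143 / (0.85·0.3143 + 0.6·0.6857) ≈ 0.3937

0.394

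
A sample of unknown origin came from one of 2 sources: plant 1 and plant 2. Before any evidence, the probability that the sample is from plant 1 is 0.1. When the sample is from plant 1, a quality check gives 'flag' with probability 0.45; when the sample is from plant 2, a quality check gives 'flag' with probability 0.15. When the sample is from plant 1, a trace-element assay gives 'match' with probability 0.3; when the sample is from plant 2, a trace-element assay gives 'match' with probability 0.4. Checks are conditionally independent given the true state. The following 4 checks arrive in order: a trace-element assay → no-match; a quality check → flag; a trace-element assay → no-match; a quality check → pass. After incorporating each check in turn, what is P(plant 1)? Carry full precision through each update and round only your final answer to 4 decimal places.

Each posterior becomes the prior for the next update.
After a trace-element assay='no-match': P(plant 1) = 0.7·0.1000 / (0.7·0.1000 + 0.6·0.9000) ≈ 0.1148
After a quality check='flag': P(plant 1) = 0.45·0.1148 / (0.45·0.1148 + 0.15·0.8852) ≈ 0.2800
After a trace-element assay='no-match': P(plant 1) = 0.7·0.2800 / (0.7·0.2800 + 0.6·0.7200) ≈ 0.3121
After a quality check='pass': P(plant 1) = 0.55·0.3121 / (0.55·0.3121 + 0.85·0.6879) ≈ 0.2269

0.2269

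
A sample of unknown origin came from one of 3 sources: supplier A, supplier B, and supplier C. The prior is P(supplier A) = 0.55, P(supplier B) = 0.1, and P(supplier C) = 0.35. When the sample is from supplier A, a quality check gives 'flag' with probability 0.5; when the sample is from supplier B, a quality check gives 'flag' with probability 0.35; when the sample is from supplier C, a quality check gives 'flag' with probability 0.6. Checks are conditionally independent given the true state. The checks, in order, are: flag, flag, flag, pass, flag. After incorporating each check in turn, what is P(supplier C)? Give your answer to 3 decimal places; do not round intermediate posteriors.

After 'flag': normaliser = 0.5·0.5500 + 0.35·0.1000 + 0.6·0.3500; P(supplier A) ≈ 0.5288, P(supplier B) ≈ 0.0673, P(supplier C) ≈ 0.4038
After 'flag': normaliser = 0.5·0.5288 + 0.35·0.0673 + 0.6·0.4038; P(supplier A) ≈ 0.4986, P(supplier B) ≈ 0.0444, P(supplier C) ≈ 0.4569
After 'flag': normaliser = 0.5·0.4986 + 0.35·0.0444 + 0.6·0.4569; P(supplier A) ≈ 0.4625, P(supplier B) ≈ 0.0288, P(supplier C) ≈ 0.5086
After 'pass': normaliser = 0.5·0.4625 + 0.65·0.0288 + 0.4·0.5086; P(supplier A) ≈ 0.5100, P(supplier B) ≈ 0.0413, P(supplier C) ≈ 0.4487
After 'flag': normaliser = 0.5·0.5100 + 0.35·0.0413 + 0.6·0.4487; P(supplier A) ≈ 0.4734, P(supplier B) ≈ 0.0269, P(supplier C) ≈ 0.4997

0.500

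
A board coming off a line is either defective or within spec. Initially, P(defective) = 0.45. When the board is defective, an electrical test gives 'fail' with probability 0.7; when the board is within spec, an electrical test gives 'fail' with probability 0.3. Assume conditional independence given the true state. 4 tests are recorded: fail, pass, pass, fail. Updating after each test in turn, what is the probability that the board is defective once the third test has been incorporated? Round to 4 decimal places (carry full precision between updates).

0.2596

After 'fail': P(defective) = 0.7·0.4500 / (0.7·0.4500 + 0.3·0.5500) ≈ 0.6562
After 'pass': P(defective) = 0.3·0.6562 / (0.3·0.6562 + 0.7·0.3438) ≈ 0.4500
After 'pass': P(defective) = 0.3·0.4500 / (0.3·0.4500 + 0.7·0.5500) ≈ 0.2596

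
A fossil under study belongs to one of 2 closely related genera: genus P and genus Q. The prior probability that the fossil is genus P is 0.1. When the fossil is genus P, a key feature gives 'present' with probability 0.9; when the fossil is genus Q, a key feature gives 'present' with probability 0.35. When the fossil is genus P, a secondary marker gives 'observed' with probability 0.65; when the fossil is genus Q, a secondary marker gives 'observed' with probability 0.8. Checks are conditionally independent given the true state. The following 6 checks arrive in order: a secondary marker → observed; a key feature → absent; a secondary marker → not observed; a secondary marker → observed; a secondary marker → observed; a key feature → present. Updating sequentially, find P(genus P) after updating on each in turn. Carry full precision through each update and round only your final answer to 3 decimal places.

After a secondary marker='observed': P(genus P) = 0.65·0.1000 / (0.65·0.1000 + 0.8·0.9000) ≈ 0.0828
After a key feature='absent': P(genus P) = 0.1·0.0828 / (0.1·0.0828 + 0.65·0.9172) ≈ 0.0137
After a secondary marker='not observed': P(genus P) = 0.35·0.0137 / (0.35·0.0137 + 0.2·0.9863) ≈ 0.0237
After a secondary marker='observed': P(genus P) = 0.65·0.0237 / (0.65·0.0237 + 0.8·0.9763) ≈ 0.0194
After a secondary marker='observed': P(genus P) = 0.65·0.0194 / (0.65·0.0194 + 0.8·0.9806) ≈ 0.0158
After a key feature='present': P(genus P) = 0.9·0.0158 / (0.9·0.0158 + 0.35·0.9842) ≈ 0.0396

0.040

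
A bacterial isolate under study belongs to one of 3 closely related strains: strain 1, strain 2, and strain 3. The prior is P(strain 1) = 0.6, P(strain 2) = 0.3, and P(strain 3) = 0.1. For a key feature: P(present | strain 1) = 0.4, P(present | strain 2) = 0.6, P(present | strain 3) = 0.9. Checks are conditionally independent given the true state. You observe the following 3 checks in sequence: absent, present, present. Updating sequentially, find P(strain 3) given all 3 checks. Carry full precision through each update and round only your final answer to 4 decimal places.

After 'absent': normaliser = 0.6·0.6000 + 0.4·0.3000 + 0.1·0.1000; P(strain 1) ≈ 0.7347, P(strain 2) ≈ 0.2449, P(strain 3) ≈ 0.0204
After 'present': normaliser = 0.4·0.7347 + 0.6·0.2449 + 0.9·0.0204; P(strain 1) ≈ 0.6400, P(strain 2) ≈ 0.3200, P(strain 3) ≈ 0.0400
After 'present': normaliser = 0.4·0.6400 + 0.6·0.3200 + 0.9·0.0400; P(strain 1) ≈ 0.5289, P(strain 2) ≈ 0.3967, P(strain 3) ≈ 0.0744

0.0744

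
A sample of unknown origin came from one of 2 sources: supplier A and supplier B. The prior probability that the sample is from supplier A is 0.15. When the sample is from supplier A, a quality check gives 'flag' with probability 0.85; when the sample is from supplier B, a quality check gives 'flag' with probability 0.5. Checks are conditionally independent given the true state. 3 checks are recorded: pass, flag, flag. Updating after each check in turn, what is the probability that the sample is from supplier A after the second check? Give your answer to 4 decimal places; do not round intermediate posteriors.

Apply Bayes' rule sequentially, carrying P(supplier A) forward.
After 'pass': P(supplier A) = 0.15·0.1500 / (0.15·0.1500 + 0.5·0.8500) ≈ 0.0503
After 'flag': P(supplier A) = 0.85·0.0503 / (0.85·0.0503 + 0.5·0.9497) ≈ 0.0826

0.0826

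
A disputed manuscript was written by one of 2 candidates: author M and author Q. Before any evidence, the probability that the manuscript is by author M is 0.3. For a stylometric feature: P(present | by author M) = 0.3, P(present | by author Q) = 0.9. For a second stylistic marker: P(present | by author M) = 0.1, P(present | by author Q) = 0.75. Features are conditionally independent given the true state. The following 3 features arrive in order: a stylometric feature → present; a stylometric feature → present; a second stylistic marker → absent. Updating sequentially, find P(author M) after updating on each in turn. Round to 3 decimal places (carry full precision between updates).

After a stylometric feature='present': P(author M) = 0.3·0.3000 / (0.3·0.3000 + 0.9·0.7000) ≈ 0.1250
After a stylometric feature='present': P(author M) = 0.3·0.1250 / (0.3·0.1250 + 0.9·0.8750) ≈ 0.0455
After a second stylistic marker='absent': P(author M) = 0.9·0.0455 / (0.9·0.0455 + 0.25·0.9545) ≈ 0.1463

0.146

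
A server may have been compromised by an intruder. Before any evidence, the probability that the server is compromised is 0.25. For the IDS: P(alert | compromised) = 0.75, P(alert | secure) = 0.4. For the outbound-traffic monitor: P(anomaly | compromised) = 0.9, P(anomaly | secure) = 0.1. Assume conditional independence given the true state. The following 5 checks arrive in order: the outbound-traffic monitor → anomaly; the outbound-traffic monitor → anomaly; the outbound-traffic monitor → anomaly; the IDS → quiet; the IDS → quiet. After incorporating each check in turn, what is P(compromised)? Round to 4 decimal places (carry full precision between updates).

0.9768

After the outbound-traffic monitor='anomaly': P(compromised) = 0.9·0.2500 / (0.9·0.2500 + 0.1·0.7500) ≈ 0.7500
After the outbound-traffic monitor='anomaly': P(compromised) = 0.9·0.7500 / (0.9·0.7500 + 0.1·0.2500) ≈ 0.9643
After the outbound-traffic monitor='anomaly': P(compromised) = 0.9·0.9643 / (0.9·0.9643 + 0.1·0.0357) ≈ 0.9959
After the IDS='quiet': P(compromised) = 0.25·0.9959 / (0.25·0.9959 + 0.6·0.0041) ≈ 0.9902
After the IDS='quiet': P(compromised) = 0.25·0.9902 / (0.25·0.9902 + 0.6·0.0098) ≈ 0.9768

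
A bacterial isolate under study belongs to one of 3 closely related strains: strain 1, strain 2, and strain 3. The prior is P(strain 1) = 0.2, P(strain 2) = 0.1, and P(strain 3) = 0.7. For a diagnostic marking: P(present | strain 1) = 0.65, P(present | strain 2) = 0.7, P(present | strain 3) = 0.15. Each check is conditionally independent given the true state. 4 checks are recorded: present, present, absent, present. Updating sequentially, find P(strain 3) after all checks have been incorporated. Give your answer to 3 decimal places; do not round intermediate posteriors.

0.064

After 'present': normaliser = 0.65·0.2000 + 0.7·0.1000 + 0.15·0.7000; P(strain 1) ≈ 0.4262, P(strain 2) ≈ 0.2295, P(strain 3) ≈ 0.3443
After 'present': normaliser = 0.65·0.4262 + 0.7·0.2295 + 0.15·0.3443; P(strain 1) ≈ 0.5662, P(strain 2) ≈ 0.3283, P(strain 3) ≈ 0.1055
After 'absent': normaliser = 0.35·0.5662 + 0.3·0.3283 + 0.85·0.1055; P(strain 1) ≈ 0.5129, P(strain 2) ≈ 0.2549, P(strain 3) ≈ 0.2322
After 'present': normaliser = 0.65·0.5129 + 0.7·0.2549 + 0.15·0.2322; P(strain 1) ≈ 0.6099, P(strain 2) ≈ 0.3264, P(strain 3) ≈ 0.0637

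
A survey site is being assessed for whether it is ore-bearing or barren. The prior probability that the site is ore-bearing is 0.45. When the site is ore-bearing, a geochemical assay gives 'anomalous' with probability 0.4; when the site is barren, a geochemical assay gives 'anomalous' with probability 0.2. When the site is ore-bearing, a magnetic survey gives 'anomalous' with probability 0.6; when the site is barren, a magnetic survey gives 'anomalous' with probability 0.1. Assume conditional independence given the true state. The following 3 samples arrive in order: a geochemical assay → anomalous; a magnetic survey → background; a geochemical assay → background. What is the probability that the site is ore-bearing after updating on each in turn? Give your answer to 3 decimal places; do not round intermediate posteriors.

0.353

After a geochemical assay='anomalous': P(ore) = 0.4·0.4500 / (0.4·0.4500 + 0.2·0.5500) ≈ 0.6207
After a magnetic survey='background': P(ore) = 0.4·0.6207 / (0.4·0.6207 + 0.9·0.3793) ≈ 0.4211
After a geochemical assay='background': P(ore) = 0.6·0.4211 / (0.6·0.4211 + 0.8·0.5789) ≈ 0.3529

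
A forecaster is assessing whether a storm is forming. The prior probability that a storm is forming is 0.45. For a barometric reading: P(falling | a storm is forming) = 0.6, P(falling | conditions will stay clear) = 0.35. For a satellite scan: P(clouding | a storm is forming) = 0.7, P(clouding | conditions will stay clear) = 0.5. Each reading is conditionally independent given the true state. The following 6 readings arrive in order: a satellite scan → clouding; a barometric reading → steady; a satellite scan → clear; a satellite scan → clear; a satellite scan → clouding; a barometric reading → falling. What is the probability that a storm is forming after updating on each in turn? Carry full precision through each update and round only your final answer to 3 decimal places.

After a satellite scan='clouding': P(storm) = 0.7·0.4500 / (0.7·0.4500 + 0.5·0.5500) ≈ 0.5339
After a barometric reading='steady': P(storm) = 0.4·0.5339 / (0.4·0.5339 + 0.65·0.4661) ≈ 0.4135
After a satellite scan='clear': P(storm) = 0.3·0.4135 / (0.3·0.4135 + 0.5·0.5865) ≈ 0.2972
After a satellite scan='clear': P(storm) = 0.3·0.2972 / (0.3·0.2972 + 0.5·0.7028) ≈ 0.2024
After a satellite scan='clouding': P(storm) = 0.7·0.2024 / (0.7·0.2024 + 0.5·0.7976) ≈ 0.2621
After a barometric reading='falling': P(storm) = 0.6·0.2621 / (0.6·0.2621 + 0.35·0.7379) ≈ 0.3785

0.379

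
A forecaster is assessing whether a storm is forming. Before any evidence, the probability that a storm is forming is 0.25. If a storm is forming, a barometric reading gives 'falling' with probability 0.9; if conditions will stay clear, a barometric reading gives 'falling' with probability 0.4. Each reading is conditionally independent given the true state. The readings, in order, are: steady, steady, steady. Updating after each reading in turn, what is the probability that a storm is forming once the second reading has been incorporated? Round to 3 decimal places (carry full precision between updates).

0.009

After 'steady': P(storm) = 0.1·0.2500 / (0.1·0.2500 + 0.6·0.7500) ≈ 0.0526
After 'steady': P(storm) = 0.1·0.0526 / (0.1·0.0526 + 0.6·0.9474) ≈ 0.0092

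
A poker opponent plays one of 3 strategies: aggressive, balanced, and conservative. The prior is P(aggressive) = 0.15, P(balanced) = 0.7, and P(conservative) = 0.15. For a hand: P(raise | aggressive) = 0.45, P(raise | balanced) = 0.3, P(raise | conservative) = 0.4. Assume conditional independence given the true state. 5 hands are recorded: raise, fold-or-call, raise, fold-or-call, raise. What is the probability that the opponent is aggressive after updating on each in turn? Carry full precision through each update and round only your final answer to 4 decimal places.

After 'raise': normaliser = 0.45·0.1500 + 0.3·0.7000 + 0.4·0.1500; P(aggressive) ≈ 0.2000, P(balanced) ≈ 0.6222, P(conservative) ≈ 0.1778
After 'fold-or-call': normaliser = 0.55·0.2000 + 0.7·0.6222 + 0.6·0.1778; P(aggressive) ≈ 0.1687, P(balanced) ≈ 0.6678, P(conservative) ≈ 0.1635
After 'raise': normaliser = 0.45·0.1687 + 0.3·0.6678 + 0.4·0.1635; P(aggressive) ≈ 0.2221, P(balanced) ≈ 0.5864, P(conservative) ≈ 0.1915
After 'fold-or-call': normaliser = 0.55·0.2221 + 0.7·0.5864 + 0.6·0.1915; P(aggressive) ≈ 0.1887, P(balanced) ≈ 0.6339, P(conservative) ≈ 0.1774
After 'raise': normaliser = 0.45·0.1887 + 0.3·0.6339 + 0.4·0.1774; P(aggressive) ≈ 0.2454, P(balanced) ≈ 0.5496, P(conservative) ≈ 0.2051

0.2454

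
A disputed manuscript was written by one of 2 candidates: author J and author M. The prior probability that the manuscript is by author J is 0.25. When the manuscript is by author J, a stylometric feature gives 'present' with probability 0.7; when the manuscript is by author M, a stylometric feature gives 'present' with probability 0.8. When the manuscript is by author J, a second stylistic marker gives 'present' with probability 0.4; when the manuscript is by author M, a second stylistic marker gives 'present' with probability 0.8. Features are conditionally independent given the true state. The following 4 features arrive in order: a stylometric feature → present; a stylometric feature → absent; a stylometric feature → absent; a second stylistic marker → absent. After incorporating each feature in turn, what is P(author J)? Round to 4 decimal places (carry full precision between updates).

0.6632

After a stylometric feature='present': P(author J) = 0.7·0.2500 / (0.7·0.2500 + 0.8·0.7500) ≈ 0.2258
After a stylometric feature='absent': P(author J) = 0.3·0.2258 / (0.3·0.2258 + 0.2·0.7742) ≈ 0.3043
After a stylometric feature='absent': P(author J) = 0.3·0.3043 / (0.3·0.3043 + 0.2·0.6957) ≈ 0.3962
After a second stylistic marker='absent': P(author J) = 0.6·0.3962 / (0.6·0.3962 + 0.2·0.6038) ≈ 0.6632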